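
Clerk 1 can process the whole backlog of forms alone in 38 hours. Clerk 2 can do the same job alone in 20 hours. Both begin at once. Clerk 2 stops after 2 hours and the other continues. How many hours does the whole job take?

171/5 hours

In the first 2 hours the combined rate is 29/380, so 29/190 of the job is done, leaving 161/190.
After clerk 2 leaves the rate is 1/38 per hour; the remaining 161/190 takes 161/5 hours.
Total = 2 + 161/5 = 171/5 hours.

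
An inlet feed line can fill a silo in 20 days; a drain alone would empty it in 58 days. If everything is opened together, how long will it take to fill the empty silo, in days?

580/19 days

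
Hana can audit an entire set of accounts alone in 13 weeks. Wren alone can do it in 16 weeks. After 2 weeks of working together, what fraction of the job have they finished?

29/104

Combined rate: 1/13 + 1/16 = (16 + 13)/208 = 29/208 per week.
In 2 weeks they complete 2·29/208 = 29/104 of the job.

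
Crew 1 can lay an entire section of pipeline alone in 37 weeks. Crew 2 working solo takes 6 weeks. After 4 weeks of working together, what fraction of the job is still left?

25/111

Combined rate: 1/37 + 1/6 = (6 + 37)/222 = 43/222 per week.
In 4 weeks they complete 4·43/222 = 86/111 of the job.
So 25/111 remains.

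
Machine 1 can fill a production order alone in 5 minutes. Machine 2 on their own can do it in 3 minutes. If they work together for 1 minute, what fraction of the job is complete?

Combined rate: 1/5 + 1/3 = (3 + 5)/15 = 8/15 per minute.
In 1 minute they complete 1·8/15 = 8/15 of the job.

8/15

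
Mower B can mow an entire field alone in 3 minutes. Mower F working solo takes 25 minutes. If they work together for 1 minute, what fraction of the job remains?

47/75

Combined rate: 1/3 + 1/25 = (25 + 3)/75 = 28/75 per minute.
In 1 minute they complete 1·28/75 = 28/75 of the job.
So 47/75 remains.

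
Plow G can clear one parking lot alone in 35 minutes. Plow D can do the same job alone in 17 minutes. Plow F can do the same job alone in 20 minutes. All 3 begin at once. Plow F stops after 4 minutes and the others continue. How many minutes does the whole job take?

119/13 minutes

In the first 4 minutes the combined rate is 327/2380, so 327/595 of the job is done, leaving 268/595.
After Plow F leaves the rate is 52/595 per minute; the remaining 268/595 takes 67/13 minutes.
Total = 4 + 67/13 = 119/13 minutes.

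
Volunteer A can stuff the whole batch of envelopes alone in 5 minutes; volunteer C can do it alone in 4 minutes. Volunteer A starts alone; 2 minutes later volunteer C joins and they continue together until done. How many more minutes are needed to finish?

In 2 minutes volunteer A does 2/5 of the job, leaving 3/5.
Volunteer A and volunteer C together work at 9/20 per minute, so finishing takes 3/5 ÷ 9/20 = 4/3 minutes.

4/3 minutes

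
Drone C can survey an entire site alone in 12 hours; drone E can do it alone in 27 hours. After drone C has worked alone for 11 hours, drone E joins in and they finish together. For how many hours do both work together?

9/13 hours

In 11 hours drone C does 11/12 of the job, leaving 1/12.
Drone C and drone E together work at 13/108 per hour, so finishing takes 1/12 ÷ 13/108 = 9/13 hours.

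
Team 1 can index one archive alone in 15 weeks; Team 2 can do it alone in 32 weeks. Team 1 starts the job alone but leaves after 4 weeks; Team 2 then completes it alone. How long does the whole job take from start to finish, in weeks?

412/15 weeks

In 4 weeks Team 1 does 4/15 of the job, leaving 11/15.
Team 2 works at 1/32 per week, so finishing takes 11/15 ÷ 1/32 = 352/15 weeks.
Total time = 4 + 352/15 = 412/15 weeks.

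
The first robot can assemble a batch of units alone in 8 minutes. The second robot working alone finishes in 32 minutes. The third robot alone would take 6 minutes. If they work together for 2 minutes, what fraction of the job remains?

17/48

Combined rate: 1/8 + 1/32 + 1/6 = (12 + 3 + 16)/96 = 31/96 per minute.
In 2 minutes they complete 2·31/96 = 31/48 of the job.
So 17/48 remains.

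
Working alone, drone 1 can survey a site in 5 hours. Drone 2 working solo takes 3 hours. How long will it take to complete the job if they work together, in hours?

Combined rate: 1/5 + 1/3 = (3 + 5)/15 = 8/15 per hour.
Time = 1 ÷ (8/15) = 15/8 hours.

15/8 hours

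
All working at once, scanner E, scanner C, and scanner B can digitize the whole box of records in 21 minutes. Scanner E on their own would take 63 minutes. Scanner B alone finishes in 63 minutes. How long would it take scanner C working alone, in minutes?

63 minutes

Combined rate is 1/21 per minute.
Known contribution: 1/63 + 1/63 = (1 + 1)/63 = 2/63 per minute.
So scanner C's rate is 1/21 − 2/63 = 1/63, meaning 63 minutes alone.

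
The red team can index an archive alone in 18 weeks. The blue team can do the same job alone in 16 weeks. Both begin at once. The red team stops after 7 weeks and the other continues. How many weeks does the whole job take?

In the first 7 weeks the combined rate is 17/144, so 119/144 of the job is done, leaving 25/144.
After the red team leaves the rate is 1/16 per week; the remaining 25/144 takes 25/9 weeks.
Total = 7 + 25/9 = 88/9 weeks.

88/9 weeks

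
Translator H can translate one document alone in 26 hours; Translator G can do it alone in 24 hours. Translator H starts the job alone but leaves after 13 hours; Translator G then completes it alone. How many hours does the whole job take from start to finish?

In 13 hours Translator H does 13/26 = 1/2 of the job, leaving 1/2.
Translator G works at 1/24 per hour, so finishing takes 1/2 ÷ 1/24 = 12 hours.
Total time = 13 + 12 = 25 hours.

25 hours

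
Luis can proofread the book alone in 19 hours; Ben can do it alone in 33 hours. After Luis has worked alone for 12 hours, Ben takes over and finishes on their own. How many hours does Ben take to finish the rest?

In 12 hours Luis does 12/19 of the job, leaving 7/19.
Ben works at 1/33 per hour, so finishing takes 7/19 ÷ 1/33 = 231/19 hours.

231/19 hours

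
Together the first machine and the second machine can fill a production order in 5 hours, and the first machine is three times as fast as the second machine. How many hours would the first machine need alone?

20/3 hours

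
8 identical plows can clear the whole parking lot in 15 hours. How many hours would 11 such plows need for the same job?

120/11 hours

Total work is 8·15 = 120 plow-hours.
With 11 plows: 120/11 hours.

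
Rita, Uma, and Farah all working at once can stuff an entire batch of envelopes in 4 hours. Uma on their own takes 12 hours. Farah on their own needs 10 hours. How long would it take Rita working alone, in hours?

Combined rate is 1/4 per hour.
Known contribution: 1/12 + 1/10 = (5 + 6)/60 = 11/60 per hour.
So Rita's rate is 1/4 − 11/60 = 1/15, meaning 15 hours alone.

15 hours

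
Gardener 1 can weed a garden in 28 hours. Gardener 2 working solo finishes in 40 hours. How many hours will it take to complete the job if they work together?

Combined rate: 1/28 + 1/40 = (10 + 7)/280 = 17/280 per hour.
Time = 1 ÷ (17/280) = 280/17 hours.

280/17 hours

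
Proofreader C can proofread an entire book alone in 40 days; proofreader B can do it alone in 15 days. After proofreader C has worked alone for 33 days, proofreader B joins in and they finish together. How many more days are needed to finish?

21/11 days

In 33 days proofreader C does 33/40 of the job, leaving 7/40.
Proofreader C and proofreader B together work at 11/120 per day, so finishing takes 7/40 ÷ 11/120 = 21/11 days.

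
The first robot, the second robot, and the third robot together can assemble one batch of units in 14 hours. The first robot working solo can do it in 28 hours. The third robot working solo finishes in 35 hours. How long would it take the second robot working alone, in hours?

Combined rate is 1/14 per hour.
Known contribution: 1/28 + 1/35 = (5 + 4)/140 = 9/140 per hour.
So the second robot's rate is 1/14 − 9/140 = 1/140, meaning 140 hours alone.

140 hours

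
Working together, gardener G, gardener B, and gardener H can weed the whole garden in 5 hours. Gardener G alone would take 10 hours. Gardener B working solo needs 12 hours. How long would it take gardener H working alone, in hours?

Combined rate is 1/5 per hour.
Known contribution: 1/10 + 1/12 = (6 + 5)/60 = 11/60 per hour.
So gardener H's rate is 1/5 − 11/60 = 1/60, meaning 60 hours alone.

60 hours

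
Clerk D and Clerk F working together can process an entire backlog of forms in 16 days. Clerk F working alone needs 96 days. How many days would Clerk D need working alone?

Combined rate is 1/16 per day.
Known contribution: 1/96 per day.
So Clerk D's rate is 1/16 − 1/96 = 5/96, meaning 96/5 days alone.

96/5 days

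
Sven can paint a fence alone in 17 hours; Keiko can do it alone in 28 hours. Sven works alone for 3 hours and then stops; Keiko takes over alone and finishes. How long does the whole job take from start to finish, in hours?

443/17 hours

In 3 hours Sven does 3/17 of the job, leaving 14/17.
Keiko works at 1/28 per hour, so finishing takes 14/17 ÷ 1/28 = 392/17 hours.
Total time = 3 + 392/17 = 443/17 hours.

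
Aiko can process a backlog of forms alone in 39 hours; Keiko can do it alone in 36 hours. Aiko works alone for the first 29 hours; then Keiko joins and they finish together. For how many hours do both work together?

24/5 hours

In 29 hours Aiko does 29/39 of the job, leaving 10/39.
Aiko and Keiko together work at 25/468 per hour, so finishing takes 10/39 ÷ 25/468 = 24/5 hours.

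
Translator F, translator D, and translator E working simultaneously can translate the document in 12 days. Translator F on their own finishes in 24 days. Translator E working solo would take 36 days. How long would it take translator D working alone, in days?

72 days

Combined rate is 1/12 per day.
Known contribution: 1/24 + 1/36 = (3 + 2)/72 = 5/72 per day.
So translator D's rate is 1/12 − 5/72 = 1/72, meaning 72 days alone.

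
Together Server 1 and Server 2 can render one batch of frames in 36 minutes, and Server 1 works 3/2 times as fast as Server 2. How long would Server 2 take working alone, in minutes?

90 minutes

Let Server 2's rate be r; then Server 1's rate is (3/2)r, so together (3/2 + 1)r = (5/2)r = 1/36.
Thus r = 1/90 per minute.
Server 2 alone: 90 minutes; Server 1 alone: 60 minutes.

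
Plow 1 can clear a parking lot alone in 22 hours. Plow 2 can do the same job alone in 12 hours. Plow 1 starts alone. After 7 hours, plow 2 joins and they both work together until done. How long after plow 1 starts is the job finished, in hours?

209/17 hours

In the first 7 hours plow 1 alone does 7/22 of the job, leaving 15/22.
Once everyone is working, combined rate: 1/22 + 1/12 = (6 + 11)/132 = 17/132 per hour.
Remaining 15/22 at 17/132 per hour takes 90/17 hours.
Total from the start = 7 + 90/17 = 209/17 hours.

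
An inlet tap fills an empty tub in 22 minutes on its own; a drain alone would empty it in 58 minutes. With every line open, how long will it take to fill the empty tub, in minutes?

319/9 minutes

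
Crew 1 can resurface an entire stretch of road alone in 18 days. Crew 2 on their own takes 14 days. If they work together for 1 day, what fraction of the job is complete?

8/63

Combined rate: 1/18 + 1/14 = (7 + 9)/126 = 16/126 = 8/63 per day.
In 1 day they complete 1·8/63 = 8/63 of the job.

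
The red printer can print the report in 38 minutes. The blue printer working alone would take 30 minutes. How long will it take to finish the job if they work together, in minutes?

285/17 minutes

Combined rate: 1/38 + 1/30 = (15 + 19)/570 = 34/570 = 17/285 per minute.
Time = 1 ÷ (17/285) = 285/17 minutes.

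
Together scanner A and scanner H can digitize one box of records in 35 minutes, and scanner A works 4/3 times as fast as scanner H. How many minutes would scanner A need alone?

245/4 minutes

Let scanner H's rate be r; then scanner A's rate is (4/3)r, so together (4/3 + 1)r = (7/3)r = 1/35.
Thus r = 3/245 per minute.
Scanner H alone: 245/3 minutes; scanner A alone: 245/4 minutes.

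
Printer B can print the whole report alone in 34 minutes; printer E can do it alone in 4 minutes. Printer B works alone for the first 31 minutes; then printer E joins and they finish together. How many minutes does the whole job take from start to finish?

In 31 minutes printer B does 31/34 of the job, leaving 3/34.
Printer B and printer E together work at 19/68 per minute, so finishing takes 3/34 ÷ 19/68 = 6/19 minutes.
Total time = 31 + 6/19 = 595/19 minutes.

595/19 minutes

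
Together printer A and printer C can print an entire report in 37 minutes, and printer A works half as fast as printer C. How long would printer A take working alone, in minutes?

Let printer C's rate be r; then printer A's rate is (1/2)r, so together (1/2 + 1)r = (3/2)r = 1/37.
Thus r = 2/111 per minute.
Printer C alone: 111/2 minutes; printer A alone: 111 minutes.

111 minutes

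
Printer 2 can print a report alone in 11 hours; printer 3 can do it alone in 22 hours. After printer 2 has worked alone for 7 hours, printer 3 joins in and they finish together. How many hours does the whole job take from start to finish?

29/3 hours

In 7 hours printer 2 does 7/11 of the job, leaving 4/11.
Printer 2 and printer 3 together work at 3/22 per hour, so finishing takes 4/11 ÷ 3/22 = 8/3 hours.
Total time = 7 + 8/3 = 29/3 hours.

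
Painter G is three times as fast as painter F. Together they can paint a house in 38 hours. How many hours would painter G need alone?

Let painter F's rate be r; then painter G's rate is 3r, so together (3 + 1)r = 4r = 1/38.
Thus r = 1/152 per hour.
Painter F alone: 152 hours; painter G alone: 152/3 hours.

152/3 hours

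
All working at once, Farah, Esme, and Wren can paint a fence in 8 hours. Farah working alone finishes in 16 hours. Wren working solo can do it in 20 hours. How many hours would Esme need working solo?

80 hours

Combined rate is 1/8 per hour.
Known contribution: 1/16 + 1/20 = (5 + 4)/80 = 9/80 per hour.
So Esme's rate is 1/8 − 9/80 = 1/80, meaning 80 hours alone.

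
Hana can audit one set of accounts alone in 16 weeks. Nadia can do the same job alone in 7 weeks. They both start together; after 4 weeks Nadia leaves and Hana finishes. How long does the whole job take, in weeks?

48/7 weeks

In the first 4 weeks the combined rate is 23/112, so 23/28 of the job is done, leaving 5/28.
After Nadia leaves the rate is 1/16 per week; the remaining 5/28 takes 20/7 weeks.
Total = 4 + 20/7 = 48/7 weeks.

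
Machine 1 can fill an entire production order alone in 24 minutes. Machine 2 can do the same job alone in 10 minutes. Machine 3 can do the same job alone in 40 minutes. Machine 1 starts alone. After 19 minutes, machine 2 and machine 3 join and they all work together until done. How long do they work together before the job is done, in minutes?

5/4 minutes

In the first 19 minutes machine 1 alone does 19/24 of the job, leaving 5/24.
Once everyone is working, combined rate: 1/24 + 1/10 + 1/40 = (5 + 12 + 3)/120 = 20/120 = 1/6 per minute.
Remaining 5/24 at 1/6 per minute takes 5/4 minutes.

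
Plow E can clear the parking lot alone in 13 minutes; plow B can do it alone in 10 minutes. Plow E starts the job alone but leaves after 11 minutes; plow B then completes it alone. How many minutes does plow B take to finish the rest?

In 11 minutes plow E does 11/13 of the job, leaving 2/13.
Plow B works at 1/10 per minute, so finishing takes 2/13 ÷ 1/10 = 20/13 minutes.

20/13 minutes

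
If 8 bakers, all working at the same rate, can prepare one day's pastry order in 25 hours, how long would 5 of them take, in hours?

40 hours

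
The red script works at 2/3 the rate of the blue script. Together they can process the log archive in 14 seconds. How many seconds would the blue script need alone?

Let the blue script's rate be r; then the red script's rate is (2/3)r, so together (2/3 + 1)r = (5/3)r = 1/14.
Thus r = 3/70 per second.
The blue script alone: 70/3 seconds; the red script alone: 35 seconds.

70/3 seconds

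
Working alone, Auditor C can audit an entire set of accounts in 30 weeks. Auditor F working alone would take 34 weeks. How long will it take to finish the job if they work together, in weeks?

255/16 weeks

Combined rate: 1/30 + 1/34 = (17 + 15)/510 = 32/510 = 16/255 per week.
Time = 1 ÷ (16/255) = 255/16 weeks.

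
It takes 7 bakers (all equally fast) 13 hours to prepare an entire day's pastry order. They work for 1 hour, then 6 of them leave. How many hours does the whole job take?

85 hours

One baker does 1/91 of the job per hour.
After 1 hour with 7 bakers, 1/13 is done (12/13 left).
With 1 baker the rate is 1/91, so the rest takes 12/13 ÷ 1/91 = 84 hours.
Total = 1 + 84 = 85 hours.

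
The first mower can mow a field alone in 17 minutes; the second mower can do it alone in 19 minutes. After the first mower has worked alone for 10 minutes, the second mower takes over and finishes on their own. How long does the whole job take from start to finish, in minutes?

In 10 minutes the first mower does 10/17 of the job, leaving 7/17.
The second mower works at 1/19 per minute, so finishing takes 7/17 ÷ 1/19 = 133/17 minutes.
Total time = 10 + 133/17 = 303/17 minutes.

303/17 minutes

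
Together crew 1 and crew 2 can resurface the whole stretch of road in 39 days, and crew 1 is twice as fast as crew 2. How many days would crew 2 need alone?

117 days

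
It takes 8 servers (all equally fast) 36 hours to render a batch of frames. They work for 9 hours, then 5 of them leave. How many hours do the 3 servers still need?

72 hours

One server does 1/288 of the job per hour.
After 9 hours with 8 servers, 1/4 is done (3/4 left).
With 3 servers the rate is 3/288 = 1/96, so the rest takes 3/4 ÷ 1/96 = 72 hours.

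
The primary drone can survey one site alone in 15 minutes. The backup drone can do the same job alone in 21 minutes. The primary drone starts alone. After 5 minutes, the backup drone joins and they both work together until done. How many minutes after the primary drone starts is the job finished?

65/6 minutes

In the first 5 minutes the primary drone alone does 5/15 = 1/3 of the job, leaving 2/3.
Once everyone is working, combined rate: 1/15 + 1/21 = (7 + 5)/105 = 12/105 = 4/35 per minute.
Remaining 2/3 at 4/35 per minute takes 35/6 minutes.
Total from the start = 5 + 35/6 = 65/6 minutes.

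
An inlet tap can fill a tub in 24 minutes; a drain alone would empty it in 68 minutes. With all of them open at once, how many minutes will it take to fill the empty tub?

408/11 minutes

Net rate = 1/24 − 1/68 = (17 − 6)/408 = 11/408 per minute.
Filling time = 1 ÷ (11/408) = 408/11 minutes.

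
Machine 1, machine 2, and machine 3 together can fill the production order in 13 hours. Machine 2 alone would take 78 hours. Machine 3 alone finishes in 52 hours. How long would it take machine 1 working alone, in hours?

Combined rate is 1/13 per hour.
Known contribution: 1/78 + 1/52 = (2 + 3)/156 = 5/156 per hour.
So machine 1's rate is 1/13 − 5/156 = 7/156, meaning 156/7 hours alone.

156/7 hours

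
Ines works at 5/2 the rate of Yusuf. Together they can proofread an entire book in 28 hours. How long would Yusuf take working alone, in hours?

98 hours

Let Yusuf's rate be r; then Ines's rate is (5/2)r, so together (5/2 + 1)r = (7/2)r = 1/28.
Thus r = 1/98 per hour.
Yusuf alone: 98 hours; Ines alone: 196/5 hours.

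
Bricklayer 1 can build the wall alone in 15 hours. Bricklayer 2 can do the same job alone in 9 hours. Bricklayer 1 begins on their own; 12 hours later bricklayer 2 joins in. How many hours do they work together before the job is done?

9/8 hours

In the first 12 hours bricklayer 1 alone does 12/15 = 4/5 of the job, leaving 1/5.
Once everyone is working, combined rate: 1/15 + 1/9 = (3 + 5)/45 = 8/45 per hour.
Remaining 1/5 at 8/45 per hour takes 9/8 hours.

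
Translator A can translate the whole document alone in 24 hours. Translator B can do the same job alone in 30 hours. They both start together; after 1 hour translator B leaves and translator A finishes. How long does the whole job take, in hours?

In the first 1 hour the combined rate is 3/40, so 3/40 of the job is done, leaving 37/40.
After translator B leaves the rate is 1/24 per hour; the remaining 37/40 takes 111/5 hours.
Total = 1 + 111/5 = 116/5 hours.

116/5 hours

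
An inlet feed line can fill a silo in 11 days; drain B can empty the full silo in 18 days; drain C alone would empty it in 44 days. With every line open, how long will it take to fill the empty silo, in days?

Net rate = 1/11 − 1/18 − 1/44 = (36 − 22 − 9)/396 = 5/396 per day.
Filling time = 1 ÷ (5/396) = 396/5 days.

396/5 days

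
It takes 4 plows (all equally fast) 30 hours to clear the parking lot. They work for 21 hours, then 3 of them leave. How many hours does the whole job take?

57 hours

One plow does 1/120 of the job per hour.
After 21 hours with 4 plows, 7/10 is done (3/10 left).
With 1 plow the rate is 1/120, so the rest takes 3/10 ÷ 1/120 = 36 hours.
Total = 21 + 36 = 57 hours.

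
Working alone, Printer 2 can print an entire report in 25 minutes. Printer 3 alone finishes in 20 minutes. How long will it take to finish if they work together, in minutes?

100/9 minutes

Combined rate: 1/25 + 1/20 = (4 + 5)/100 = 9/100 per minute.
Time = 1 ÷ (9/100) = 100/9 minutes.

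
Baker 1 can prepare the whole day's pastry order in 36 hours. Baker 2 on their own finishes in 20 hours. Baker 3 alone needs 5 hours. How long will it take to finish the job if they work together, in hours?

18/5 hours

Combined rate: 1/36 + 1/20 + 1/5 = (5 + 9 + 36)/180 = 50/180 = 5/18 per hour.
Time = 1 ÷ (5/18) = 18/5 hours.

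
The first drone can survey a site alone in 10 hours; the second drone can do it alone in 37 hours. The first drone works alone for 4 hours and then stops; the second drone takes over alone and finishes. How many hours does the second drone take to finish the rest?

111/5 hours

In 4 hours the first drone does 4/10 = 2/5 of the job, leaving 3/5.
The second drone works at 1/37 per hour, so finishing takes 3/5 ÷ 1/37 = 111/5 hours.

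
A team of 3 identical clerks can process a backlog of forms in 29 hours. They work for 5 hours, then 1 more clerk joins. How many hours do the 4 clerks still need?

One clerk does 1/87 of the job per hour.
After 5 hours with 3 clerks, 5/29 is done (24/29 left).
With 4 clerks the rate is 4/87, so the rest takes 24/29 ÷ 4/87 = 18 hours.

18 hours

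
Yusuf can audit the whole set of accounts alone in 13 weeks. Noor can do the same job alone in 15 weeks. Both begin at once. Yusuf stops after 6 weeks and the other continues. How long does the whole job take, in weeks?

In the first 6 weeks the combined rate is 28/195, so 56/65 of the job is done, leaving 9/65.
After Yusuf leaves the rate is 1/15 per week; the remaining 9/65 takes 27/13 weeks.
Total = 6 + 27/13 = 105/13 weeks.

105/13 weeks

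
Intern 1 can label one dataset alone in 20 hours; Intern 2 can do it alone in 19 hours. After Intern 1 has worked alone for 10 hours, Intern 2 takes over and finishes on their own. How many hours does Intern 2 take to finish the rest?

In 10 hours Intern 1 does 10/20 = 1/2 of the job, leaving 1/2.
Intern 2 works at 1/19 per hour, so finishing takes 1/2 ÷ 1/19 = 19/2 hours.

19/2 hours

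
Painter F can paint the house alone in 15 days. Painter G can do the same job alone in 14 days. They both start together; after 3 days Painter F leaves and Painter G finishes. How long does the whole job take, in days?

56/5 days

In the first 3 days the combined rate is 29/210, so 29/70 of the job is done, leaving 41/70.
After Painter F leaves the rate is 1/14 per day; the remaining 41/70 takes 41/5 days.
Total = 3 + 41/5 = 56/5 days.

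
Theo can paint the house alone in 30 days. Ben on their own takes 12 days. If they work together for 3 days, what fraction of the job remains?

13/20

Combined rate: 1/30 + 1/12 = (2 + 5)/60 = 7/60 per day.
In 3 days they complete 3·7/60 = 7/20 of the job.
So 13/20 remains.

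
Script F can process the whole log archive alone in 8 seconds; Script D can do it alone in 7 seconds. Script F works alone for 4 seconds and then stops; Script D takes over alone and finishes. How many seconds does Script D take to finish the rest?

In 4 seconds Script F does 4/8 = 1/2 of the job, leaving 1/2.
Script D works at 1/7 per second, so finishing takes 1/2 ÷ 1/7 = 7/2 seconds.

7/2 seconds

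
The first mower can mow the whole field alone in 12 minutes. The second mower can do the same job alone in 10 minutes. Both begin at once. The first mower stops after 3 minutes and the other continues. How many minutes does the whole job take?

15/2 minutes

In the first 3 minutes the combined rate is 11/60, so 11/20 of the job is done, leaving 9/20.
After the first mower leaves the rate is 1/10 per minute; the remaining 9/20 takes 9/2 minutes.
Total = 3 + 9/2 = 15/2 minutes.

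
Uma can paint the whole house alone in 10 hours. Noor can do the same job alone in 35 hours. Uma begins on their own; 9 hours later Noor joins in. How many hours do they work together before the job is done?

7/9 hours

In the first 9 hours Uma alone does 9/10 of the job, leaving 1/10.
Once everyone is working, combined rate: 1/10 + 1/35 = (7 + 2)/70 = 9/70 per hour.
Remaining 1/10 at 9/70 per hour takes 7/9 hours.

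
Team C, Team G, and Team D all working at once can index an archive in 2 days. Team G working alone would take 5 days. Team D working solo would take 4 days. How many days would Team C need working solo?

Combined rate is 1/2 per day.
Known contribution: 1/5 + 1/4 = (4 + 5)/20 = 9/20 per day.
So Team C's rate is 1/2 − 9/20 = 1/20, meaning 20 days alone.

20 days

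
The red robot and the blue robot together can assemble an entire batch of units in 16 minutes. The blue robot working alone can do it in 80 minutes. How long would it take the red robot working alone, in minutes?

20 minutes

Combined rate is 1/16 per minute.
Known contribution: 1/80 per minute.
So the red robot's rate is 1/16 − 1/80 = 1/20, meaning 20 minutes alone.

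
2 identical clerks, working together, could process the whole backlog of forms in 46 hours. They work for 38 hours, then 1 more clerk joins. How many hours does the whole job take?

130/3 hours

One clerk does 1/92 of the job per hour.
After 38 hours with 2 clerks, 19/23 is done (4/23 left).
With 3 clerks the rate is 3/92, so the rest takes 4/23 ÷ 3/92 = 16/3 hours.
Total = 38 + 16/3 = 130/3 hours.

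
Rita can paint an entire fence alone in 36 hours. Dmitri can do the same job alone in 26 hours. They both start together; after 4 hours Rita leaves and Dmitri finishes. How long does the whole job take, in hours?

208/9 hours

In the first 4 hours the combined rate is 31/468, so 31/117 of the job is done, leaving 86/117.
After Rita leaves the rate is 1/26 per hour; the remaining 86/117 takes 172/9 hours.
Total = 4 + 172/9 = 208/9 hours.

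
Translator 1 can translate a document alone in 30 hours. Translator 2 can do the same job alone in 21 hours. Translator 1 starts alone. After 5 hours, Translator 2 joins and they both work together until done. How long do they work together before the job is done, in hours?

In the first 5 hours Translator 1 alone does 5/30 = 1/6 of the job, leaving 5/6.
Once everyone is working, combined rate: 1/30 + 1/21 = (7 + 10)/210 = 17/210 per hour.
Remaining 5/6 at 17/210 per hour takes 175/17 hours.

175/17 hours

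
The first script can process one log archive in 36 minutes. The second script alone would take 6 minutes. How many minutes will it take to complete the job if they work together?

36/7 minutes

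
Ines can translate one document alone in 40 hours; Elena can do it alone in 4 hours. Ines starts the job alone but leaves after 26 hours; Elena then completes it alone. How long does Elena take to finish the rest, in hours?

In 26 hours Ines does 26/40 = 13/20 of the job, leaving 7/20.
Elena works at 1/4 per hour, so finishing takes 7/20 ÷ 1/4 = 7/5 hours.

7/5 hours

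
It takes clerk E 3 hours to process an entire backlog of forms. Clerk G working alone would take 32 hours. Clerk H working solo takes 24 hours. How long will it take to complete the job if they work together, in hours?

Combined rate: 1/3 + 1/32 + 1/24 = (32 + 3 + 4)/96 = 39/96 = 13/32 per hour.
Time = 1 ÷ (13/32) = 32/13 hours.

32/13 hours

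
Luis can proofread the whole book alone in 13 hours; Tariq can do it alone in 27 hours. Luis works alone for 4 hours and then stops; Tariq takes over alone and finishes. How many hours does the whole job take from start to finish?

In 4 hours Luis does 4/13 of the job, leaving 9/13.
Tariq works at 1/27 per hour, so finishing takes 9/13 ÷ 1/27 = 243/13 hours.
Total time = 4 + 243/13 = 295/13 hours.

295/13 hours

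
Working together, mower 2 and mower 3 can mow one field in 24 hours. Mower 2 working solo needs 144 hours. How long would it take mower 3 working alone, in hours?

144/5 hours

Combined rate is 1/24 per hour.
Known contribution: 1/144 per hour.
So mower 3's rate is 1/24 − 1/144 = 5/144, meaning 144/5 hours alone.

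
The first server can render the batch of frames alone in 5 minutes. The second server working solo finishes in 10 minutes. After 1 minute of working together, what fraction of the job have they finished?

3/10

Combined rate: 1/5 + 1/10 = (2 + 1)/10 = 3/10 per minute.
In 1 minute they complete 1·3/10 = 3/10 of the job.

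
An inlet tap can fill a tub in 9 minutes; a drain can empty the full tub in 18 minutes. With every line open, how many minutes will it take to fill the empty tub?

Net rate = 1/9 − 1/18 = (2 − 1)/18 = 1/18 per minute.
Filling time = 1 ÷ (1/18) = 18 minutes.

18 minutes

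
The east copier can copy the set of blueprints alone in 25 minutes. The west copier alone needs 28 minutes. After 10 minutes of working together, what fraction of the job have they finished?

Combined rate: 1/25 + 1/28 = (28 + 25)/700 = 53/700 per minute.
In 10 minutes they complete 10·53/700 = 53/70 of the job.

53/70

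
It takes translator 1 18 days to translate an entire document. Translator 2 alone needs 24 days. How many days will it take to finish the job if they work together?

72/7 days

With two workers the combined time is the product over the sum: 18·24/(18+24) = 432/42 = 72/7 days.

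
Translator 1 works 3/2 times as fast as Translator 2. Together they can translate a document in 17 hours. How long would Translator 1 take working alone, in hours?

Let Translator 2's rate be r; then Translator 1's rate is (3/2)r, so together (3/2 + 1)r = (5/2)r = 1/17.
Thus r = 2/85 per hour.
Translator 2 alone: 85/2 hours; Translator 1 alone: 85/3 hours.

85/3 hours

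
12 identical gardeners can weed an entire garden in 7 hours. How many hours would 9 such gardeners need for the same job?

Total work is 12·7 = 84 gardener-hours.
With 9 gardeners: 84/9 = 28/3 hours.

28/3 hours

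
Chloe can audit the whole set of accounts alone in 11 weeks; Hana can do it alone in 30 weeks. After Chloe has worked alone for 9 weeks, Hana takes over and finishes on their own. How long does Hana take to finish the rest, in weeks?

60/11 weeks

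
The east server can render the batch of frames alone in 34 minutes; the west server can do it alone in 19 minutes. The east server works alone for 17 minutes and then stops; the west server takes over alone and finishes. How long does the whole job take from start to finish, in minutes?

53/2 minutes

In 17 minutes the east server does 17/34 = 1/2 of the job, leaving 1/2.
The west server works at 1/19 per minute, so finishing takes 1/2 ÷ 1/19 = 19/2 minutes.
Total time = 17 + 19/2 = 53/2 minutes.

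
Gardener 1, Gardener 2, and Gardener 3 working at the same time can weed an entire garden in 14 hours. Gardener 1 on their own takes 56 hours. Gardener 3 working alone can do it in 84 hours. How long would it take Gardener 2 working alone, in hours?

24 hours

Combined rate is 1/14 per hour.
Known contribution: 1/56 + 1/84 = (3 + 2)/168 = 5/168 per hour.
So Gardener 2's rate is 1/14 − 5/168 = 1/24, meaning 24 hours alone.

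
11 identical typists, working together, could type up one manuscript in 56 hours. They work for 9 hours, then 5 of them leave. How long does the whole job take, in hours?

571/6 hours

One typist does 1/616 of the job per hour.
After 9 hours with 11 typists, 9/56 is done (47/56 left).
With 6 typists the rate is 6/616 = 3/308, so the rest takes 47/56 ÷ 3/308 = 517/6 hours.
Total = 9 + 517/6 = 571/6 hours.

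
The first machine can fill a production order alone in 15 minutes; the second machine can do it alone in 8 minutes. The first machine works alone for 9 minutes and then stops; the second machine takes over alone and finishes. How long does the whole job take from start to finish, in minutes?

In 9 minutes the first machine does 9/15 = 3/5 of the job, leaving 2/5.
The second machine works at 1/8 per minute, so finishing takes 2/5 ÷ 1/8 = 16/5 minutes.
Total time = 9 + 16/5 = 61/5 minutes.

61/5 minutes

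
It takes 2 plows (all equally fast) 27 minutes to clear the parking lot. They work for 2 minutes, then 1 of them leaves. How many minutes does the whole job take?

52 minutes

One plow does 1/54 of the job per minute.
After 2 minutes with 2 plows, 2/27 is done (25/27 left).
With 1 plow the rate is 1/54, so the rest takes 25/27 ÷ 1/54 = 50 minutes.
Total = 2 + 50 = 52 minutes.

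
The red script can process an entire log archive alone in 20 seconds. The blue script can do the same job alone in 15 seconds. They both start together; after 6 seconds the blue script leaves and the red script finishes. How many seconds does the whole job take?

In the first 6 seconds the combined rate is 7/60, so 7/10 of the job is done, leaving 3/10.
After the blue script leaves the rate is 1/20 per second; the remaining 3/10 takes 6 seconds.
Total = 6 + 6 = 12 seconds.

12 seconds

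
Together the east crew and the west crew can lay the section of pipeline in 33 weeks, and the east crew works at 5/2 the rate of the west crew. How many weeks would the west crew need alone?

Let the west crew's rate be r; then the east crew's rate is (5/2)r, so together (5/2 + 1)r = (7/2)r = 1/33.
Thus r = 2/231 per week.
The west crew alone: 231/2 weeks; the east crew alone: 231/5 weeks.

231/2 weeks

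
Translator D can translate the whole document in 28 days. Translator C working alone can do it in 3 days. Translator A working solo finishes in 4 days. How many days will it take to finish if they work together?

Combined rate: 1/28 + 1/3 + 1/4 = (3 + 28 + 21)/84 = 52/84 = 13/21 per day.
Time = 1 ÷ (13/21) = 21/13 days.

21/13 days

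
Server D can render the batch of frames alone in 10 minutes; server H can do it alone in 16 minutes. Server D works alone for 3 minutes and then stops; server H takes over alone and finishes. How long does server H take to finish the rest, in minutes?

56/5 minutes

In 3 minutes server D does 3/10 of the job, leaving 7/10.
Server H works at 1/16 per minute, so finishing takes 7/10 ÷ 1/16 = 56/5 minutes.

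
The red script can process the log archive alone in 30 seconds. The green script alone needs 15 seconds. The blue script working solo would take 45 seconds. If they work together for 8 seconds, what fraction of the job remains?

1/45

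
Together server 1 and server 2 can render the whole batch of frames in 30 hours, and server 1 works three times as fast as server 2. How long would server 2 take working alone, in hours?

120 hours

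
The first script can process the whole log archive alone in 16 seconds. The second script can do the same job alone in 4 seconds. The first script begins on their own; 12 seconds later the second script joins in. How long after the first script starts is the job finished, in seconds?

64/5 seconds

In the first 12 seconds the first script alone does 12/16 = 3/4 of the job, leaving 1/4.
Once everyone is working, combined rate: 1/16 + 1/4 = (1 + 4)/16 = 5/16 per second.
Remaining 1/4 at 5/16 per second takes 4/5 seconds.
Total from the start = 12 + 4/5 = 64/5 seconds.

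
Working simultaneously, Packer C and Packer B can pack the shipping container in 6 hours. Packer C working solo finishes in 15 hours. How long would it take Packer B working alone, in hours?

Combined rate is 1/6 per hour.
Known contribution: 1/15 per hour.
So Packer B's rate is 1/6 − 1/15 = 1/10, meaning 10 hours alone.

10 hours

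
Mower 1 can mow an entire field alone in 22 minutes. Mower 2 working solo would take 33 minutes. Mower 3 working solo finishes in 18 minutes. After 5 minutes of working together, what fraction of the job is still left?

34/99

Combined rate: 1/22 + 1/33 + 1/18 = (9 + 6 + 11)/198 = 26/198 = 13/99 per minute.
In 5 minutes they complete 5·13/99 = 65/99 of the job.
So 34/99 remains.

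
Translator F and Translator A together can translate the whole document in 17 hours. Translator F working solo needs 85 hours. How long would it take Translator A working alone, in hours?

Combined rate is 1/17 per hour.
Known contribution: 1/85 per hour.
So Translator A's rate is 1/17 − 1/85 = 4/85, meaning 85/4 hours alone.

85/4 hours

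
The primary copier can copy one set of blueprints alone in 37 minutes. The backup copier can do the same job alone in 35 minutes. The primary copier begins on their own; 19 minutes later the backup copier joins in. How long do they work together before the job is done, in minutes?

35/4 minutes

In the first 19 minutes the primary copier alone does 19/37 of the job, leaving 18/37.
Once everyone is working, combined rate: 1/37 + 1/35 = (35 + 37)/1295 = 72/1295 per minute.
Remaining 18/37 at 72/1295 per minute takes 35/4 minutes.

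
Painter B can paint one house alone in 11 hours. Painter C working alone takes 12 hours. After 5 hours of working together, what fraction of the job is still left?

17/132

Combined rate: 1/11 + 1/12 = (12 + 11)/132 = 23/132 per hour.
In 5 hours they complete 5·23/132 = 115/132 of the job.
So 17/132 remains.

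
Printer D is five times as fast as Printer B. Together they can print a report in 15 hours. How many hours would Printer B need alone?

90 hours

Let Printer B's rate be r; then Printer D's rate is 5r, so together (5 + 1)r = 6r = 1/15.
Thus r = 1/90 per hour.
Printer B alone: 90 hours; Printer D alone: 18 hours.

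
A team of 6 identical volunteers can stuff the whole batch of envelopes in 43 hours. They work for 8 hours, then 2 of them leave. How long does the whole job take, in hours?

One volunteer does 1/258 of the job per hour.
After 8 hours with 6 volunteers, 8/43 is done (35/43 left).
With 4 volunteers the rate is 4/258 = 2/129, so the rest takes 35/43 ÷ 2/129 = 105/2 hours.
Total = 8 + 105/2 = 121/2 hours.

121/2 hours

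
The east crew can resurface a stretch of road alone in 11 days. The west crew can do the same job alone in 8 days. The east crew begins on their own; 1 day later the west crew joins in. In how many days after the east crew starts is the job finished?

In the first 1 day the east crew alone does 1/11 of the job, leaving 10/11.
Once everyone is working, combined rate: 1/11 + 1/8 = (8 + 11)/88 = 19/88 per day.
Remaining 10/11 at 19/88 per day takes 80/19 days.
Total from the start = 1 + 80/19 = 99/19 days.

99/19 days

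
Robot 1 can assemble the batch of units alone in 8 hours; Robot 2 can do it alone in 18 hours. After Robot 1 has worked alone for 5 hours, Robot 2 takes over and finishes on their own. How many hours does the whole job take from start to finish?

In 5 hours Robot 1 does 5/8 of the job, leaving 3/8.
Robot 2 works at 1/18 per hour, so finishing takes 3/8 ÷ 1/18 = 27/4 hours.
Total time = 5 + 27/4 = 47/4 hours.

47/4 hours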